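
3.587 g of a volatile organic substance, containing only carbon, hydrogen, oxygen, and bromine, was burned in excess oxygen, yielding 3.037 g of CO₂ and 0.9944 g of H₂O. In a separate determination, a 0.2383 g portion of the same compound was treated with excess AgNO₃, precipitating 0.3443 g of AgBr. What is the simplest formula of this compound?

C5H8Br2O2

mol C = 3.037 g CO₂ ÷ 44.009 g/mol = 0.069009 mol
mol H = 2 × 0.9944 g H₂O ÷ 18.015 g/mol = 0.11040 mol
From the AgBr data: mol Br per gram of compound = (0.3443 ÷ 187.772) ÷ 0.2383 = 0.0076945 mol/g, so in the 3.587 g combustion sample mol Br = 0.027600 mol
mass O = 3.587 − (0.82886 + 0.11128 + 2.2054) = 0.44148 g → mol O = 0.44148 ÷ 15.999 = 0.027595 mol
Divide by the smallest (0.027595 mol): C 2.501, H 4.001, Br 1.000, O 1.000
Multiplying each by 2 gives whole numbers: C 5.00, H 8.00, Br 2.00, O 2.00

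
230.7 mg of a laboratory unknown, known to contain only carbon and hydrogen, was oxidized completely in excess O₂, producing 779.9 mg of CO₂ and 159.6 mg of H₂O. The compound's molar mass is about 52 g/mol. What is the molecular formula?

mol C = 0.7799 g CO₂ ÷ 44.009 g/mol = 0.017721 mol
mol H = 2 × 0.1596 g H₂O ÷ 18.015 g/mol = 0.017719 mol
Divide by the smallest (0.017719 mol): C 1.000, H 1.000
Empirical formula: CH
Empirical-formula mass = 13.02 g/mol; 52 ÷ 13.02 ≈ 4, so the molecular formula is C4H4.

C4H4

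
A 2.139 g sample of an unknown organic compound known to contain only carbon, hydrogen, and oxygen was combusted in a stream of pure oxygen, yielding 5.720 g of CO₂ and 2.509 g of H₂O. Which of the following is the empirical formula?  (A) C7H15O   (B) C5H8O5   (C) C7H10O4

(A) C7H15O

mol C = 5.720 g CO₂ ÷ 44.009 g/mol = 0.12997 mol
mol H = 2 × 2.509 g H₂O ÷ 18.015 g/mol = 0.27855 mol
mass O = 2.139 − (1.5611 + 0.28077) = 0.29712 g → mol O = 0.29712 ÷ 15.999 = 0.018571 mol
Divide by the smallest (0.018571 mol): C 6.999, H 14.999, O 1.000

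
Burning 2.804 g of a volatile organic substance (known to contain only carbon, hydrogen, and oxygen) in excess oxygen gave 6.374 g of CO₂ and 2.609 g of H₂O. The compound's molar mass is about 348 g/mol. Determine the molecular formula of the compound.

mol C = 6.374 g CO₂ ÷ 44.009 g/mol = 0.14483 mol
mol H = 2 × 2.609 g H₂O ÷ 18.015 g/mol = 0.28965 mol
mass O = 2.804 − (1.7396 + 0.29196) = 0.77243 g → mol O = 0.77243 ÷ 15.999 = 0.048280 mol
Divide by the smallest (0.048280 mol): C 3.000, H 5.999, O 1.000
Empirical formula: C3H6O
Empirical-formula mass = 58.08 g/mol; 348 ÷ 58.08 ≈ 6, so the molecular formula is C18H36O6.

C18H36O6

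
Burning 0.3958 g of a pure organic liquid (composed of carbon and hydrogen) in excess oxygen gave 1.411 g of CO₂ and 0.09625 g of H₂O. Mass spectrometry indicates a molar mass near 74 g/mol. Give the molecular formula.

mol C = 1.411 g CO₂ ÷ 44.009 g/mol = 0.032062 mol
mol H = 2 × 0.09625 g H₂O ÷ 18.015 g/mol = 0.010686 mol
Divide by the smallest (0.010686 mol): C 3.000, H 1.000
Empirical formula: C3H
Empirical-formula mass = 37.04 g/mol; 74 ÷ 37.04 ≈ 2, so the molecular formula is C6H2.

C6H2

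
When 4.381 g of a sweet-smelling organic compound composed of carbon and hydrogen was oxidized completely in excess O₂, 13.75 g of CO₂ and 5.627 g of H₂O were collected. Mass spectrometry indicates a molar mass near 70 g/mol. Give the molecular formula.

C5H10

mol C = 13.75 g CO₂ ÷ 44.009 g/mol = 0.31244 mol
mol H = 2 × 5.627 g H₂O ÷ 18.015 g/mol = 0.62470 mol
Divide by the smallest (0.31244 mol): C 1.000, H 1.999
Empirical formula: CH2
Empirical-formula mass = 14.03 g/mol; 70 ÷ 14.03 ≈ 5, so the molecular formula is C5H10.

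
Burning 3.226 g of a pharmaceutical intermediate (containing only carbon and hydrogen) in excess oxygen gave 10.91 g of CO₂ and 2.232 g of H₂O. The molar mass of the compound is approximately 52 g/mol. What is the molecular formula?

mol C = 10.91 g CO₂ ÷ 44.009 g/mol = 0.24790 mol
mol H = 2 × 2.232 g H₂O ÷ 18.015 g/mol = 0.24779 mol
Divide by the smallest (0.24779 mol): C 1.000, H 1.000
Empirical formula: CH
Empirical-formula mass = 13.02 g/mol; 52 ÷ 13.02 ≈ 4, so the molecular formula is C4H4.

C4H4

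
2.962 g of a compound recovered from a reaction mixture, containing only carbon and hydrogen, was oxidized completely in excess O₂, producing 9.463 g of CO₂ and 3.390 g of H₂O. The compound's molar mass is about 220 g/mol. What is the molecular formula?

mol C = 9.463 g CO₂ ÷ 44.009 g/mol = 0.21502 mol
mol H = 2 × 3.390 g H₂O ÷ 18.015 g/mol = 0.37635 mol
Divide by the smallest (0.21502 mol): C 1.000, H 1.750
Multiplying each by 4 gives whole numbers: C 4.00, H 7.00
Empirical formula: C4H7
Empirical-formula mass = 55.10 g/mol; 220 ÷ 55.10 ≈ 4, so the molecular formula is C16H28.

C16H28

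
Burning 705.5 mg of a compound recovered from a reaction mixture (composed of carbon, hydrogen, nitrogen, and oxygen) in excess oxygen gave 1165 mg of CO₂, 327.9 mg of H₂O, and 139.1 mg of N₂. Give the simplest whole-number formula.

mol C = 1.165 g CO₂ ÷ 44.009 g/mol = 0.026472 mol
mol H = 2 × 0.3279 g H₂O ÷ 18.015 g/mol = 0.036403 mol
mol N = 2 × 0.1391 g N₂ ÷ 28.014 g/mol = 0.0099307 mol
mass O = 0.7055 − (0.31795 + 0.036694 + 0.13910) = 0.21175 g → mol O = 0.21175 ÷ 15.999 = 0.013235 mol
Divide by the smallest (0.0099307 mol): C 2.666, H 3.666, N 1.000, O 1.333
Multiplying each by 3 gives whole numbers: C 8.00, H 11.00, N 3.00, O 4.00

C8H11N3O4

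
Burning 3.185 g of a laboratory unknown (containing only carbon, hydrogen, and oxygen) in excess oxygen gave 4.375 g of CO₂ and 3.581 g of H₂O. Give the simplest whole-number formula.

mol C = 4.375 g CO₂ ÷ 44.009 g/mol = 0.099411 mol
mol H = 2 × 3.581 g H₂O ÷ 18.015 g/mol = 0.39756 mol
mass O = 3.185 − (1.1940 + 0.40074) = 1.5902 g → mol O = 1.5902 ÷ 15.999 = 0.099396 mol
Divide by the smallest (0.099396 mol): C 1.000, H 4.000, O 1.000

CH4O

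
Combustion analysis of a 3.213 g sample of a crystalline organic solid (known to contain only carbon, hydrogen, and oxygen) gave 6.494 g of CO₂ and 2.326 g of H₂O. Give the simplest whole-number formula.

mol C = 6.494 g CO₂ ÷ 44.009 g/mol = 0.14756 mol
mol H = 2 × 2.326 g H₂O ÷ 18.015 g/mol = 0.25823 mol
mass O = 3.213 − (1.7724 + 0.26030) = 1.1804 g → mol O = 1.1804 ÷ 15.999 = 0.073777 mol
Divide by the smallest (0.073777 mol): C 2.000, H 3.500, O 1.000
Multiplying each by 2 gives whole numbers: C 4.00, H 7.00, O 2.00

C4H7O2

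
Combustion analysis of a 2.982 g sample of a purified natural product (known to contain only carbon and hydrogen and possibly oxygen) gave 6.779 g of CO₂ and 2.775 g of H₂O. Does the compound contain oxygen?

yes

mol C = 6.779 g CO₂ ÷ 44.009 g/mol = 0.15404 mol
mol H = 2 × 2.775 g H₂O ÷ 18.015 g/mol = 0.30808 mol
C and H account for only 2.1607 g of the 2.982 g sample; the remaining 0.82132 g must be oxygen.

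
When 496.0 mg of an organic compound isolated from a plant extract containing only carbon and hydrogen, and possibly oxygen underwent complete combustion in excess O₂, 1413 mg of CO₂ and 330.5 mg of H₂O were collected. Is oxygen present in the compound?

mol C = 1.413 g CO₂ ÷ 44.009 g/mol = 0.032107 mol
mol H = 2 × 0.3305 g H₂O ÷ 18.015 g/mol = 0.036692 mol
C and H account for only 0.42262 g of the 0.4960 g sample; the remaining 0.073377 g must be oxygen.

yes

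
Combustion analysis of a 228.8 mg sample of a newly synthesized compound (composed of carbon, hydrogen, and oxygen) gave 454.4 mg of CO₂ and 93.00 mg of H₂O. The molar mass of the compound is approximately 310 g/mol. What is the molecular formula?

C14H14O8

mol C = 0.4544 g CO₂ ÷ 44.009 g/mol = 0.010325 mol
mol H = 2 × 0.09300 g H₂O ÷ 18.015 g/mol = 0.010325 mol
mass O = 0.2288 − (0.12402 + 0.010407) = 0.094377 g → mol O = 0.094377 ÷ 15.999 = 0.0058989 mol
Divide by the smallest (0.0058989 mol): C 1.750, H 1.750, O 1.000
Multiplying each by 4 gives whole numbers: C 7.00, H 7.00, O 4.00
Empirical formula: C7H7O4
Empirical-formula mass = 155.13 g/mol; 310 ÷ 155.13 ≈ 2, so the molecular formula is C14H14O8.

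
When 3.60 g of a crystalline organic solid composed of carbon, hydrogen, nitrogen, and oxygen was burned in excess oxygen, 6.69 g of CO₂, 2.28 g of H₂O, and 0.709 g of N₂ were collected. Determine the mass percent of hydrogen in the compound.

mol C = 6.69 g CO₂ ÷ 44.009 g/mol = 0.1520 mol
mol H = 2 × 2.28 g H₂O ÷ 18.015 g/mol = 0.2531 mol
mol N = 2 × 0.709 g N₂ ÷ 28.014 g/mol = 0.05062 mol
mass O = 3.60 − (1.826 + 0.2551 + 0.7090) = 0.8100 g → mol O = 0.8100 ÷ 15.999 = 0.05063 mol
mass % H = 0.2551 g ÷ 3.60 g × 100%

7.1%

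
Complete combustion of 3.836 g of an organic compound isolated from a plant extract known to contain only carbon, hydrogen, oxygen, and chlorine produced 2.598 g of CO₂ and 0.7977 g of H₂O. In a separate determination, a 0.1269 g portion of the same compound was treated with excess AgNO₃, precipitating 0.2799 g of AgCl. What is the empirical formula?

mol C = 2.598 g CO₂ ÷ 44.009 g/mol = 0.059033 mol
mol H = 2 × 0.7977 g H₂O ÷ 18.015 g/mol = 0.088560 mol
From the AgCl data: mol Cl per gram of compound = (0.2799 ÷ 143.318) ÷ 0.1269 = 0.015390 mol/g, so in the 3.836 g combustion sample mol Cl = 0.059036 mol
mass O = 3.836 − (0.70905 + 0.089268 + 2.0928) = 0.94485 g → mol O = 0.94485 ÷ 15.999 = 0.059057 mol
Divide by the smallest (0.059033 mol): C 1.000, H 1.500, Cl 1.000, O 1.000
Multiplying each by 2 gives whole numbers: C 2.00, H 3.00, Cl 2.00, O 2.00

C2H3Cl2O2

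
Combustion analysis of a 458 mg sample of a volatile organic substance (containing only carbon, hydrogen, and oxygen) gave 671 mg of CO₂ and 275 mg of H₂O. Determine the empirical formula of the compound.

mol C = 0.671 g CO₂ ÷ 44.009 g/mol = 0.01525 mol
mol H = 2 × 0.275 g H₂O ÷ 18.015 g/mol = 0.03053 mol
mass O = 0.458 − (0.1831 + 0.03077) = 0.2441 g → mol O = 0.2441 ÷ 15.999 = 0.01526 mol
Divide by the smallest (0.01525 mol): C 1.000, H 2.002, O 1.001

CH2O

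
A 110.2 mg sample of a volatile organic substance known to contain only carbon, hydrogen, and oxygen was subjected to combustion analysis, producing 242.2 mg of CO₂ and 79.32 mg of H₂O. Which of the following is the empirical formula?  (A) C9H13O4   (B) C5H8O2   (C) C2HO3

mol C = 0.2422 g CO₂ ÷ 44.009 g/mol = 0.0055034 mol
mol H = 2 × 0.07932 g H₂O ÷ 18.015 g/mol = 0.0088060 mol
mass O = 0.1102 − (0.066102 + 0.0088764) = 0.035222 g → mol O = 0.035222 ÷ 15.999 = 0.0022015 mol
Divide by the smallest (0.0022015 mol): C 2.500, H 4.000, O 1.000
Multiplying each by 2 gives whole numbers: C 5.00, H 8.00, O 2.00

(B) C5H8O2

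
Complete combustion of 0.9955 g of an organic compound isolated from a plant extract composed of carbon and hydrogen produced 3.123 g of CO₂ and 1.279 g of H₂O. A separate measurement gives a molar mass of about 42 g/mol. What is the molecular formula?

C3H6

mol C = 3.123 g CO₂ ÷ 44.009 g/mol = 0.070963 mol
mol H = 2 × 1.279 g H₂O ÷ 18.015 g/mol = 0.14199 mol
Divide by the smallest (0.070963 mol): C 1.000, H 2.001
Empirical formula: CH2
Empirical-formula mass = 14.03 g/mol; 42 ÷ 14.03 ≈ 3, so the molecular formula is C3H6.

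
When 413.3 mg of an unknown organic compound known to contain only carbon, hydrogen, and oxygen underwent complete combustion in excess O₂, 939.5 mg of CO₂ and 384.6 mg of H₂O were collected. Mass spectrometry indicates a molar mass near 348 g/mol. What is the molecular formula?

C18H36O6

mol C = 0.9395 g CO₂ ÷ 44.009 g/mol = 0.021348 mol
mol H = 2 × 0.3846 g H₂O ÷ 18.015 g/mol = 0.042698 mol
mass O = 0.4133 − (0.25641 + 0.043039) = 0.11385 g → mol O = 0.11385 ÷ 15.999 = 0.0071161 mol
Divide by the smallest (0.0071161 mol): C 3.000, H 6.000, O 1.000
Empirical formula: C3H6O
Empirical-formula mass = 58.08 g/mol; 348 ÷ 58.08 ≈ 6, so the molecular formula is C18H36O6.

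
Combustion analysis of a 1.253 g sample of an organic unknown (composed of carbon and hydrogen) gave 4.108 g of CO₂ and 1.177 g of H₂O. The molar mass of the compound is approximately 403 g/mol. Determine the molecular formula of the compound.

mol C = 4.108 g CO₂ ÷ 44.009 g/mol = 0.093345 mol
mol H = 2 × 1.177 g H₂O ÷ 18.015 g/mol = 0.13067 mol
Divide by the smallest (0.093345 mol): C 1.000, H 1.400
Multiplying each by 5 gives whole numbers: C 5.00, H 7.00
Empirical formula: C5H7
Empirical-formula mass = 67.11 g/mol; 403 ÷ 67.11 ≈ 6, so the molecular formula is C30H42.

C30H42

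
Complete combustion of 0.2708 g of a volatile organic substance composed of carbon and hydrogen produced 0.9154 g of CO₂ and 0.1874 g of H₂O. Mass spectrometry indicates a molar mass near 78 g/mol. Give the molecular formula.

mol C = 0.9154 g CO₂ ÷ 44.009 g/mol = 0.020800 mol
mol H = 2 × 0.1874 g H₂O ÷ 18.015 g/mol = 0.020805 mol
Divide by the smallest (0.020800 mol): C 1.000, H 1.000
Empirical formula: CH
Empirical-formula mass = 13.02 g/mol; 78 ÷ 13.02 ≈ 6, so the molecular formula is C6H6.

C6H6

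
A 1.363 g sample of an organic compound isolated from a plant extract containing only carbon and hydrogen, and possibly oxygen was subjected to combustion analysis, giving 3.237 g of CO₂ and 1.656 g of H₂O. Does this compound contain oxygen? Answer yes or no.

mol C = 3.237 g CO₂ ÷ 44.009 g/mol = 0.073553 mol
mol H = 2 × 1.656 g H₂O ÷ 18.015 g/mol = 0.18385 mol
C and H account for only 1.0688 g of the 1.363 g sample; the remaining 0.29424 g must be oxygen.

yes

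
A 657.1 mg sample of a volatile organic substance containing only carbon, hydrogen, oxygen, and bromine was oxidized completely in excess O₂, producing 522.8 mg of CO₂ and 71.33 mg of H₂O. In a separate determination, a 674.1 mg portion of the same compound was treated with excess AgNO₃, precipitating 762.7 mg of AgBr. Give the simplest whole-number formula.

C3H2BrO3

mol C = 0.5228 g CO₂ ÷ 44.009 g/mol = 0.011879 mol
mol H = 2 × 0.07133 g H₂O ÷ 18.015 g/mol = 0.0079190 mol
From the AgBr data: mol Br per gram of compound = (0.7627 ÷ 187.772) ÷ 0.6741 = 0.0060256 mol/g, so in the 0.6571 g combustion sample mol Br = 0.0039594 mol
mass O = 0.6571 − (0.14268 + 0.0079823 + 0.31637) = 0.19006 g → mol O = 0.19006 ÷ 15.999 = 0.011880 mol
Divide by the smallest (0.0039594 mol): C 3.000, H 2.000, Br 1.000, O 3.000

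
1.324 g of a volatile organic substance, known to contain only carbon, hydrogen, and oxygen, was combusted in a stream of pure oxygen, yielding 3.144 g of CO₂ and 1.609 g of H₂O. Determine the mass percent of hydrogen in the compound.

mol C = 3.144 g CO₂ ÷ 44.009 g/mol = 0.071440 mol
mol H = 2 × 1.609 g H₂O ÷ 18.015 g/mol = 0.17863 mol
mass O = 1.324 − (0.85807 + 0.18006) = 0.28588 g → mol O = 0.28588 ÷ 15.999 = 0.017868 mol
mass % H = 0.18006 g ÷ 1.324 g × 100%

13.60%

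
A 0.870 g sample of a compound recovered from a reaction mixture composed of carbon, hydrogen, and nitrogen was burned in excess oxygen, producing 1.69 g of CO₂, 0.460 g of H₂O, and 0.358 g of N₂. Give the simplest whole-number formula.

mol C = 1.69 g CO₂ ÷ 44.009 g/mol = 0.03840 mol
mol H = 2 × 0.460 g H₂O ÷ 18.015 g/mol = 0.05107 mol
mol N = 2 × 0.358 g N₂ ÷ 28.014 g/mol = 0.02556 mol
Divide by the smallest (0.02556 mol): C 1.502, H 1.998, N 1.000
Multiplying each by 2 gives whole numbers: C 3.00, H 4.00, N 2.00

C3H4N2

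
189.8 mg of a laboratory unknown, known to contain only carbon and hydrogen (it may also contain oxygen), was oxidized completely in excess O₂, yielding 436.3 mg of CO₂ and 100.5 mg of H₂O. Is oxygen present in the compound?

mol C = 0.4363 g CO₂ ÷ 44.009 g/mol = 0.0099139 mol
mol H = 2 × 0.1005 g H₂O ÷ 18.015 g/mol = 0.011157 mol
C and H account for only 0.13032 g of the 0.1898 g sample; the remaining 0.059478 g must be oxygen.

yes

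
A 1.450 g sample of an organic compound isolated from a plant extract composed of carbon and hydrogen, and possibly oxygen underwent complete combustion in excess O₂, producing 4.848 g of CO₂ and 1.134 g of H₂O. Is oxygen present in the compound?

mol C = 4.848 g CO₂ ÷ 44.009 g/mol = 0.11016 mol
mol H = 2 × 1.134 g H₂O ÷ 18.015 g/mol = 0.12590 mol
C and H together account for 1.4500 g — essentially the entire 1.450 g sample — so the compound contains no oxygen.

no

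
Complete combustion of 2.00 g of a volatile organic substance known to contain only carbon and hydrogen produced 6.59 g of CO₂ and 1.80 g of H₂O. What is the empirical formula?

C3H4

mol C = 6.59 g CO₂ ÷ 44.009 g/mol = 0.1497 mol
mol H = 2 × 1.80 g H₂O ÷ 18.015 g/mol = 0.1998 mol
Divide by the smallest (0.1497 mol): C 1.000, H 1.335
Multiplying each by 3 gives whole numbers: C 3.00, H 4.00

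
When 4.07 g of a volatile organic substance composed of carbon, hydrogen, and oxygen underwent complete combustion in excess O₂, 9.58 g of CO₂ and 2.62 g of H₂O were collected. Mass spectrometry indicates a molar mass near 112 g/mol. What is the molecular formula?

mol C = 9.58 g CO₂ ÷ 44.009 g/mol = 0.2177 mol
mol H = 2 × 2.62 g H₂O ÷ 18.015 g/mol = 0.2909 mol
mass O = 4.07 − (2.615 + 0.2932) = 1.162 g → mol O = 1.162 ÷ 15.999 = 0.07264 mol
Divide by the smallest (0.07264 mol): C 2.997, H 4.004, O 1.000
Empirical formula: C3H4O
Empirical-formula mass = 56.06 g/mol; 112 ÷ 56.06 ≈ 2, so the molecular formula is C6H8O2.

C6H8O2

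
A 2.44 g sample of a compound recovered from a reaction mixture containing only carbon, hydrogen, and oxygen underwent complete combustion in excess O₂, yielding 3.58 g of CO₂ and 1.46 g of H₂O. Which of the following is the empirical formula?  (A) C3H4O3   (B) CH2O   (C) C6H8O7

(B) CH2O

mol C = 3.58 g CO₂ ÷ 44.009 g/mol = 0.08135 mol
mol H = 2 × 1.46 g H₂O ÷ 18.015 g/mol = 0.1621 mol
mass O = 2.44 − (0.9771 + 0.1634) = 1.300 g → mol O = 1.300 ÷ 15.999 = 0.08123 mol
Divide by the smallest (0.08123 mol): C 1.001, H 1.995, O 1.000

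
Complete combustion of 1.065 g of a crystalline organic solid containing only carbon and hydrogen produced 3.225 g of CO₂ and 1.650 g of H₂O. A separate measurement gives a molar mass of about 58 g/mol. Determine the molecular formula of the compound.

C4H10

mol C = 3.225 g CO₂ ÷ 44.009 g/mol = 0.073280 mol
mol H = 2 × 1.650 g H₂O ÷ 18.015 g/mol = 0.18318 mol
Divide by the smallest (0.073280 mol): C 1.000, H 2.500
Multiplying each by 2 gives whole numbers: C 2.00, H 5.00
Empirical formula: C2H5
Empirical-formula mass = 29.06 g/mol; 58 ÷ 29.06 ≈ 2, so the molecular formula is C4H10.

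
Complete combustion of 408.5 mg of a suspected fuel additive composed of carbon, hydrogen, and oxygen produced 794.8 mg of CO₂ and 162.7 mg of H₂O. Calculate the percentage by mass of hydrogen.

4.46%

mol C = 0.7948 g CO₂ ÷ 44.009 g/mol = 0.018060 mol
mol H = 2 × 0.1627 g H₂O ÷ 18.015 g/mol = 0.018063 mol
mass O = 0.4085 − (0.21692 + 0.018207) = 0.17337 g → mol O = 0.17337 ÷ 15.999 = 0.010837 mol
mass % H = 0.018207 g ÷ 0.4085 g × 100%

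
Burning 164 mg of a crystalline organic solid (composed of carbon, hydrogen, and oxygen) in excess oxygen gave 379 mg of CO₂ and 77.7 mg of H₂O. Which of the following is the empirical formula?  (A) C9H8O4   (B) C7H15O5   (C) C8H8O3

(C) C8H8O3

mol C = 0.379 g CO₂ ÷ 44.009 g/mol = 0.008612 mol
mol H = 2 × 0.0777 g H₂O ÷ 18.015 g/mol = 0.008626 mol
mass O = 0.164 − (0.1034 + 0.008695) = 0.05187 g → mol O = 0.05187 ÷ 15.999 = 0.003242 mol
Divide by the smallest (0.003242 mol): C 2.656, H 2.661, O 1.000
Multiplying each by 3 gives whole numbers: C 7.97, H 7.98, O 3.00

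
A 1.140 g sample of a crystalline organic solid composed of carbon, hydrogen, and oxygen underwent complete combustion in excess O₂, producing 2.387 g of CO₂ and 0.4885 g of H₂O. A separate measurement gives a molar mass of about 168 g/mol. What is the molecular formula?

mol C = 2.387 g CO₂ ÷ 44.009 g/mol = 0.054239 mol
mol H = 2 × 0.4885 g H₂O ÷ 18.015 g/mol = 0.054233 mol
mass O = 1.140 − (0.65146 + 0.054666) = 0.43387 g → mol O = 0.43387 ÷ 15.999 = 0.027119 mol
Divide by the smallest (0.027119 mol): C 2.000, H 2.000, O 1.000
Empirical formula: C2H2O
Empirical-formula mass = 42.04 g/mol; 168 ÷ 42.04 ≈ 4, so the molecular formula is C8H8O4.

C8H8O4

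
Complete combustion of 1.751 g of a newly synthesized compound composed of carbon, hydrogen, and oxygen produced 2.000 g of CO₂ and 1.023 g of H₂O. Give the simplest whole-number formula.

mol C = 2.000 g CO₂ ÷ 44.009 g/mol = 0.045445 mol
mol H = 2 × 1.023 g H₂O ÷ 18.015 g/mol = 0.11357 mol
mass O = 1.751 − (0.54584 + 0.11448) = 1.0907 g → mol O = 1.0907 ÷ 15.999 = 0.068172 mol
Divide by the smallest (0.045445 mol): C 1.000, H 2.499, O 1.500
Multiplying each by 2 gives whole numbers: C 2.00, H 5.00, O 3.00

C2H5O3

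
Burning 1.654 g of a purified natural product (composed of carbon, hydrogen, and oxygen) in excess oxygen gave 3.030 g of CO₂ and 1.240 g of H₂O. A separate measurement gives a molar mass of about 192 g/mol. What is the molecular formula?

mol C = 3.030 g CO₂ ÷ 44.009 g/mol = 0.068850 mol
mol H = 2 × 1.240 g H₂O ÷ 18.015 g/mol = 0.13766 mol
mass O = 1.654 − (0.82695 + 0.13876) = 0.68828 g → mol O = 0.68828 ÷ 15.999 = 0.043020 mol
Divide by the smallest (0.043020 mol): C 1.600, H 3.200, O 1.000
Multiplying each by 5 gives whole numbers: C 8.00, H 16.00, O 5.00
Empirical formula: C8H16O5
Empirical-formula mass = 192.21 g/mol; 192 ÷ 192.21 ≈ 1, so the molecular formula is C8H16O5.

C8H16O5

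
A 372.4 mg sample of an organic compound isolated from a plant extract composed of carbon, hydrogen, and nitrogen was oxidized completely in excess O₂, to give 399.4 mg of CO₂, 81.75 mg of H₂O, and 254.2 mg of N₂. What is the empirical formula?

CHN2

mol C = 0.3994 g CO₂ ÷ 44.009 g/mol = 0.0090754 mol
mol H = 2 × 0.08175 g H₂O ÷ 18.015 g/mol = 0.0090758 mol
mol N = 2 × 0.2542 g N₂ ÷ 28.014 g/mol = 0.018148 mol
Divide by the smallest (0.0090754 mol): C 1.000, H 1.000, N 2.000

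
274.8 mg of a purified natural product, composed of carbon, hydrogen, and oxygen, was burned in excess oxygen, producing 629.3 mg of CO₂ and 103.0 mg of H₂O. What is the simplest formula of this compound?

C5H4O2

mol C = 0.6293 g CO₂ ÷ 44.009 g/mol = 0.014299 mol
mol H = 2 × 0.1030 g H₂O ÷ 18.015 g/mol = 0.011435 mol
mass O = 0.2748 − (0.17175 + 0.011526) = 0.091524 g → mol O = 0.091524 ÷ 15.999 = 0.0057206 mol
Divide by the smallest (0.0057206 mol): C 2.500, H 1.999, O 1.000
Multiplying each by 2 gives whole numbers: C 5.00, H 4.00, O 2.00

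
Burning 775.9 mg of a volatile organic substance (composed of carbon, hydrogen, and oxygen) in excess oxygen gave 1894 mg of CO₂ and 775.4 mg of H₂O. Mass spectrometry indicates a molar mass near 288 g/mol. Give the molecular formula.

C16H32O4

mol C = 1.894 g CO₂ ÷ 44.009 g/mol = 0.043037 mol
mol H = 2 × 0.7754 g H₂O ÷ 18.015 g/mol = 0.086084 mol
mass O = 0.7759 − (0.51691 + 0.086772) = 0.17221 g → mol O = 0.17221 ÷ 15.999 = 0.010764 mol
Divide by the smallest (0.010764 mol): C 3.998, H 7.997, O 1.000
Empirical formula: C4H8O
Empirical-formula mass = 72.11 g/mol; 288 ÷ 72.11 ≈ 4, so the molecular formula is C16H32O4.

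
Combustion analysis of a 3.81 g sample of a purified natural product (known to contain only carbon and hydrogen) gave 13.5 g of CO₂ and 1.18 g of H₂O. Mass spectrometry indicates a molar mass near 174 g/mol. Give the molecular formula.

C14H6

mol C = 13.5 g CO₂ ÷ 44.009 g/mol = 0.3068 mol
mol H = 2 × 1.18 g H₂O ÷ 18.015 g/mol = 0.1310 mol
Divide by the smallest (0.1310 mol): C 2.342, H 1.000
Multiplying each by 3 gives whole numbers: C 7.02, H 3.00
Empirical formula: C7H3
Empirical-formula mass = 87.10 g/mol; 174 ÷ 87.10 ≈ 2, so the molecular formula is C14H6.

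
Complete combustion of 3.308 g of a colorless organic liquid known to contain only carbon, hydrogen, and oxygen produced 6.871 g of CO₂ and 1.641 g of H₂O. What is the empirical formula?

C6H7O3

mol C = 6.871 g CO₂ ÷ 44.009 g/mol = 0.15613 mol
mol H = 2 × 1.641 g H₂O ÷ 18.015 g/mol = 0.18218 mol
mass O = 3.308 − (1.8752 + 0.18364) = 1.2491 g → mol O = 1.2491 ÷ 15.999 = 0.078075 mol
Divide by the smallest (0.078075 mol): C 2.000, H 2.333, O 1.000
Multiplying each by 3 gives whole numbers: C 6.00, H 7.00, O 3.00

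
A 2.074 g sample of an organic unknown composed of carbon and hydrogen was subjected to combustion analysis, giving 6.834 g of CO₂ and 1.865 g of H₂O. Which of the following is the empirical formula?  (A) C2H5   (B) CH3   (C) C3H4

mol C = 6.834 g CO₂ ÷ 44.009 g/mol = 0.15529 mol
mol H = 2 × 1.865 g H₂O ÷ 18.015 g/mol = 0.20705 mol
Divide by the smallest (0.15529 mol): C 1.000, H 1.333
Multiplying each by 3 gives whole numbers: C 3.00, H 4.00

(C) C3H4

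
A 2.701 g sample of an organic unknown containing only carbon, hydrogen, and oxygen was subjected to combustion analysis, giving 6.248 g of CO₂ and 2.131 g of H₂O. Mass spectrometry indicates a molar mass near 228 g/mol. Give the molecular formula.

mol C = 6.248 g CO₂ ÷ 44.009 g/mol = 0.14197 mol
mol H = 2 × 2.131 g H₂O ÷ 18.015 g/mol = 0.23658 mol
mass O = 2.701 − (1.7052 + 0.23847) = 0.75731 g → mol O = 0.75731 ÷ 15.999 = 0.047335 mol
Divide by the smallest (0.047335 mol): C 2.999, H 4.998, O 1.000
Empirical formula: C3H5O
Empirical-formula mass = 57.07 g/mol; 228 ÷ 57.07 ≈ 4, so the molecular formula is C12H20O4.

C12H20O4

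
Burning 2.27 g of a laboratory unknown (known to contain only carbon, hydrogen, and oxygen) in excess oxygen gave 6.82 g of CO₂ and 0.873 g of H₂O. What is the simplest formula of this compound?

mol C = 6.82 g CO₂ ÷ 44.009 g/mol = 0.1550 mol
mol H = 2 × 0.873 g H₂O ÷ 18.015 g/mol = 0.09692 mol
mass O = 2.27 − (1.861 + 0.09769) = 0.3110 g → mol O = 0.3110 ÷ 15.999 = 0.01944 mol
Divide by the smallest (0.01944 mol): C 7.973, H 4.986, O 1.000

C8H5O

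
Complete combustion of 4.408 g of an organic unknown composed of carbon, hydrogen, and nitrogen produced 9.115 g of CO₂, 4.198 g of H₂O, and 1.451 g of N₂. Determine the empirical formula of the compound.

mol C = 9.115 g CO₂ ÷ 44.009 g/mol = 0.20712 mol
mol H = 2 × 4.198 g H₂O ÷ 18.015 g/mol = 0.46606 mol
mol N = 2 × 1.451 g N₂ ÷ 28.014 g/mol = 0.10359 mol
Divide by the smallest (0.10359 mol): C 1.999, H 4.499, N 1.000
Multiplying each by 2 gives whole numbers: C 4.00, H 9.00, N 2.00

C4H9N2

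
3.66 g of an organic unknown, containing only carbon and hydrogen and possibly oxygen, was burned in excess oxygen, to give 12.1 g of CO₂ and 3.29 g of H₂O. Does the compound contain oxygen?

mol C = 12.1 g CO₂ ÷ 44.009 g/mol = 0.2749 mol
mol H = 2 × 3.29 g H₂O ÷ 18.015 g/mol = 0.3653 mol
C and H together account for 3.671 g — essentially the entire 3.66 g sample — so the compound contains no oxygen.

no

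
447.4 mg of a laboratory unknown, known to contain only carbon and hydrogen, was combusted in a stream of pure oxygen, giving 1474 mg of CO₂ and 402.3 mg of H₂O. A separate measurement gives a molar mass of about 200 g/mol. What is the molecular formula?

C15H20

mol C = 1.474 g CO₂ ÷ 44.009 g/mol = 0.033493 mol
mol H = 2 × 0.4023 g H₂O ÷ 18.015 g/mol = 0.044663 mol
Divide by the smallest (0.033493 mol): C 1.000, H 1.333
Multiplying each by 3 gives whole numbers: C 3.00, H 4.00
Empirical formula: C3H4
Empirical-formula mass = 40.06 g/mol; 200 ÷ 40.06 ≈ 5, so the molecular formula is C15H20.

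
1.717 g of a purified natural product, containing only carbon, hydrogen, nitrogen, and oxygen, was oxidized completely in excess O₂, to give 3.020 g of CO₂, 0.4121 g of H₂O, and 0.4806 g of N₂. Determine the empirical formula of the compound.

mol C = 3.020 g CO₂ ÷ 44.009 g/mol = 0.068622 mol
mol H = 2 × 0.4121 g H₂O ÷ 18.015 g/mol = 0.045751 mol
mol N = 2 × 0.4806 g N₂ ÷ 28.014 g/mol = 0.034311 mol
mass O = 1.717 − (0.82422 + 0.046117 + 0.48060) = 0.36606 g → mol O = 0.36606 ÷ 15.999 = 0.022880 mol
Divide by the smallest (0.022880 mol): C 2.999, H 2.000, N 1.500, O 1.000
Multiplying each by 2 gives whole numbers: C 6.00, H 4.00, N 3.00, O 2.00

C6H4N3O2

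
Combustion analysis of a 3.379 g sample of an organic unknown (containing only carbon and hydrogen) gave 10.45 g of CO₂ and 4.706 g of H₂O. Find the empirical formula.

mol C = 10.45 g CO₂ ÷ 44.009 g/mol = 0.23745 mol
mol H = 2 × 4.706 g H₂O ÷ 18.015 g/mol = 0.52245 mol
Divide by the smallest (0.23745 mol): C 1.000, H 2.200
Multiplying each by 5 gives whole numbers: C 5.00, H 11.00

C5H11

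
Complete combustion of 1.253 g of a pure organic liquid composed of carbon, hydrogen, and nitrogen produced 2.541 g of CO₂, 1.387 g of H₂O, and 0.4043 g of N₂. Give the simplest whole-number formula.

mol C = 2.541 g CO₂ ÷ 44.009 g/mol = 0.057738 mol
mol H = 2 × 1.387 g H₂O ÷ 18.015 g/mol = 0.15398 mol
mol N = 2 × 0.4043 g N₂ ÷ 28.014 g/mol = 0.028864 mol
Divide by the smallest (0.028864 mol): C 2.000, H 5.335, N 1.000
Multiplying each by 3 gives whole numbers: C 6.00, H 16.00, N 3.00

C6H16N3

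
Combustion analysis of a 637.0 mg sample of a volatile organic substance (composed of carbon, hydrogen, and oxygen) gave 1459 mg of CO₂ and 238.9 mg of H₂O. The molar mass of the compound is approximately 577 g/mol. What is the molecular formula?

mol C = 1.459 g CO₂ ÷ 44.009 g/mol = 0.033152 mol
mol H = 2 × 0.2389 g H₂O ÷ 18.015 g/mol = 0.026522 mol
mass O = 0.6370 − (0.39819 + 0.026735) = 0.21207 g → mol O = 0.21207 ÷ 15.999 = 0.013255 mol
Divide by the smallest (0.013255 mol): C 2.501, H 2.001, O 1.000
Multiplying each by 2 gives whole numbers: C 5.00, H 4.00, O 2.00
Empirical formula: C5H4O2
Empirical-formula mass = 96.08 g/mol; 577 ÷ 96.08 ≈ 6, so the molecular formula is C30H24O12.

C30H24O12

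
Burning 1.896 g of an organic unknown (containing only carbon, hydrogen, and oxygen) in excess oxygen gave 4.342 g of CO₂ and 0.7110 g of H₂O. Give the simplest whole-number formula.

mol C = 4.342 g CO₂ ÷ 44.009 g/mol = 0.098662 mol
mol H = 2 × 0.7110 g H₂O ÷ 18.015 g/mol = 0.078934 mol
mass O = 1.896 − (1.1850 + 0.079566) = 0.63141 g → mol O = 0.63141 ÷ 15.999 = 0.039466 mol
Divide by the smallest (0.039466 mol): C 2.500, H 2.000, O 1.000
Multiplying each by 2 gives whole numbers: C 5.00, H 4.00, O 2.00

C5H4O2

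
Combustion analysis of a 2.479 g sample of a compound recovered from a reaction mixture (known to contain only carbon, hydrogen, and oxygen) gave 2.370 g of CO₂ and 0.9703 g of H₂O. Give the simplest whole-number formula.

CH2O2

mol C = 2.370 g CO₂ ÷ 44.009 g/mol = 0.053853 mol
mol H = 2 × 0.9703 g H₂O ÷ 18.015 g/mol = 0.10772 mol
mass O = 2.479 − (0.64682 + 0.10858) = 1.7236 g → mol O = 1.7236 ÷ 15.999 = 0.10773 mol
Divide by the smallest (0.053853 mol): C 1.000, H 2.000, O 2.000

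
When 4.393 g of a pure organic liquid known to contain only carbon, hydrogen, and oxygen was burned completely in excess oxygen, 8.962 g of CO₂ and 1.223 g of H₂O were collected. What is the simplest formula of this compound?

mol C = 8.962 g CO₂ ÷ 44.009 g/mol = 0.20364 mol
mol H = 2 × 1.223 g H₂O ÷ 18.015 g/mol = 0.13578 mol
mass O = 4.393 − (2.4459 + 0.13686) = 1.8102 g → mol O = 1.8102 ÷ 15.999 = 0.11315 mol
Divide by the smallest (0.11315 mol): C 1.800, H 1.200, O 1.000
Multiplying each by 5 gives whole numbers: C 9.00, H 6.00, O 5.00

C9H6O5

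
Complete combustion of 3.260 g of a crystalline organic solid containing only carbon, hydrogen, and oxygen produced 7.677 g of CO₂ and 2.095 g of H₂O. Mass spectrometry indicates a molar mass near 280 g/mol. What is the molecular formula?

mol C = 7.677 g CO₂ ÷ 44.009 g/mol = 0.17444 mol
mol H = 2 × 2.095 g H₂O ÷ 18.015 g/mol = 0.23258 mol
mass O = 3.260 − (2.0952 + 0.23444) = 0.93034 g → mol O = 0.93034 ÷ 15.999 = 0.058150 mol
Divide by the smallest (0.058150 mol): C 3.000, H 4.000, O 1.000
Empirical formula: C3H4O
Empirical-formula mass = 56.06 g/mol; 280 ÷ 56.06 ≈ 5, so the molecular formula is C15H20O5.

C15H20O5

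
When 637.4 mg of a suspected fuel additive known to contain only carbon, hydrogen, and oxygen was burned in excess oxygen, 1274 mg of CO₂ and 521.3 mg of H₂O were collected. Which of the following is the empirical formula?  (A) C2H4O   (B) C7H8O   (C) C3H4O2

mol C = 1.274 g CO₂ ÷ 44.009 g/mol = 0.028949 mol
mol H = 2 × 0.5213 g H₂O ÷ 18.015 g/mol = 0.057874 mol
mass O = 0.6374 − (0.34770 + 0.058337) = 0.23136 g → mol O = 0.23136 ÷ 15.999 = 0.014461 mol
Divide by the smallest (0.014461 mol): C 2.002, H 4.002, O 1.000

(A) C2H4O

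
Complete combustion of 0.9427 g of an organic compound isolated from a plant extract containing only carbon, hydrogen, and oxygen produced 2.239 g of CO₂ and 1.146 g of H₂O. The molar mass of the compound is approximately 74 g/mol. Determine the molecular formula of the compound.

mol C = 2.239 g CO₂ ÷ 44.009 g/mol = 0.050876 mol
mol H = 2 × 1.146 g H₂O ÷ 18.015 g/mol = 0.12723 mol
mass O = 0.9427 − (0.61107 + 0.12825) = 0.20338 g → mol O = 0.20338 ÷ 15.999 = 0.012712 mol
Divide by the smallest (0.012712 mol): C 4.002, H 10.008, O 1.000
Empirical formula: C4H10O
Empirical-formula mass = 74.12 g/mol; 74 ÷ 74.12 ≈ 1, so the molecular formula is C4H10O.

C4H10O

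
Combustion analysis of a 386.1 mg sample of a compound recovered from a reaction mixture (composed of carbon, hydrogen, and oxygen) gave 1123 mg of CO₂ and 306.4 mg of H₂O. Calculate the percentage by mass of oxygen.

11.74%

mol C = 1.123 g CO₂ ÷ 44.009 g/mol = 0.025518 mol
mol H = 2 × 0.3064 g H₂O ÷ 18.015 g/mol = 0.034016 mol
mass O = 0.3861 − (0.30649 + 0.034288) = 0.045321 g → mol O = 0.045321 ÷ 15.999 = 0.0028327 mol
mass % O = 0.045321 g ÷ 0.3861 g × 100%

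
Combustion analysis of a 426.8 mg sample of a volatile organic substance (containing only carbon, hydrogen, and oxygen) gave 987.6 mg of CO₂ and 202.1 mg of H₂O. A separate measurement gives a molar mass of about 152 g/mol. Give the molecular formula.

C8H8O3

mol C = 0.9876 g CO₂ ÷ 44.009 g/mol = 0.022441 mol
mol H = 2 × 0.2021 g H₂O ÷ 18.015 g/mol = 0.022437 mol
mass O = 0.4268 − (0.26954 + 0.022616) = 0.13465 g → mol O = 0.13465 ÷ 15.999 = 0.0084159 mol
Divide by the smallest (0.0084159 mol): C 2.666, H 2.666, O 1.000
Multiplying each by 3 gives whole numbers: C 8.00, H 8.00, O 3.00
Empirical formula: C8H8O3
Empirical-formula mass = 152.15 g/mol; 152 ÷ 152.15 ≈ 1, so the molecular formula is C8H8O3.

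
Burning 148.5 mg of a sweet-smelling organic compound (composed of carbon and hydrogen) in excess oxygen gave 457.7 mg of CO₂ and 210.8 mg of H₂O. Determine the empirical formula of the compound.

mol C = 0.4577 g CO₂ ÷ 44.009 g/mol = 0.010400 mol
mol H = 2 × 0.2108 g H₂O ÷ 18.015 g/mol = 0.023403 mol
Divide by the smallest (0.010400 mol): C 1.000, H 2.250
Multiplying each by 4 gives whole numbers: C 4.00, H 9.00

C4H9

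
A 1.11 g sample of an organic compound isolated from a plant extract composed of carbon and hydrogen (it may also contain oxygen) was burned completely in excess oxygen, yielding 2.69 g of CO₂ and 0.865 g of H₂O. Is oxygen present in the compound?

yes

mol C = 2.69 g CO₂ ÷ 44.009 g/mol = 0.06112 mol
mol H = 2 × 0.865 g H₂O ÷ 18.015 g/mol = 0.09603 mol
C and H account for only 0.8310 g of the 1.11 g sample; the remaining 0.2790 g must be oxygen.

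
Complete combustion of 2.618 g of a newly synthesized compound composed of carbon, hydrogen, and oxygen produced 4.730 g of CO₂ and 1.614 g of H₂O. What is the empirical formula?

C3H5O2

mol C = 4.730 g CO₂ ÷ 44.009 g/mol = 0.10748 mol
mol H = 2 × 1.614 g H₂O ÷ 18.015 g/mol = 0.17918 mol
mass O = 2.618 − (1.2909 + 0.18062) = 1.1465 g → mol O = 1.1465 ÷ 15.999 = 0.071658 mol
Divide by the smallest (0.071658 mol): C 1.500, H 2.501, O 1.000
Multiplying each by 2 gives whole numbers: C 3.00, H 5.00, O 2.00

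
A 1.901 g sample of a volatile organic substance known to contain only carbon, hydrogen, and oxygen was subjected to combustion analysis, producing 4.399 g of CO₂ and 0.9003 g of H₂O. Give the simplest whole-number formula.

C8H8O3

mol C = 4.399 g CO₂ ÷ 44.009 g/mol = 0.099957 mol
mol H = 2 × 0.9003 g H₂O ÷ 18.015 g/mol = 0.099950 mol
mass O = 1.901 − (1.2006 + 0.10075) = 0.59967 g → mol O = 0.59967 ÷ 15.999 = 0.037482 mol
Divide by the smallest (0.037482 mol): C 2.667, H 2.667, O 1.000
Multiplying each by 3 gives whole numbers: C 8.00, H 8.00, O 3.00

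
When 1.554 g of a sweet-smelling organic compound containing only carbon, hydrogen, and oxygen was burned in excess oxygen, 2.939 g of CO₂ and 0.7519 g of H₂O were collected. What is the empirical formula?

C8H10O5

mol C = 2.939 g CO₂ ÷ 44.009 g/mol = 0.066782 mol
mol H = 2 × 0.7519 g H₂O ÷ 18.015 g/mol = 0.083475 mol
mass O = 1.554 − (0.80212 + 0.084143) = 0.66774 g → mol O = 0.66774 ÷ 15.999 = 0.041736 mol
Divide by the smallest (0.041736 mol): C 1.600, H 2.000, O 1.000
Multiplying each by 5 gives whole numbers: C 8.00, H 10.00, O 5.00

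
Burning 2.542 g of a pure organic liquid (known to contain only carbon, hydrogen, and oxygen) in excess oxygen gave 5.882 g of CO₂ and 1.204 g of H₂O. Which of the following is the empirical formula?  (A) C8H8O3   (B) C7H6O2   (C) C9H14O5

mol C = 5.882 g CO₂ ÷ 44.009 g/mol = 0.13365 mol
mol H = 2 × 1.204 g H₂O ÷ 18.015 g/mol = 0.13367 mol
mass O = 2.542 − (1.6053 + 0.13474) = 0.80194 g → mol O = 0.80194 ÷ 15.999 = 0.050124 mol
Divide by the smallest (0.050124 mol): C 2.666, H 2.667, O 1.000
Multiplying each by 3 gives whole numbers: C 8.00, H 8.00, O 3.00

(A) C8H8O3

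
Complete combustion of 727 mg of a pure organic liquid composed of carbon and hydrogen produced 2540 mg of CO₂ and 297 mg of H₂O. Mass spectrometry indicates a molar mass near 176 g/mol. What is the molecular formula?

C14H8

mol C = 2.54 g CO₂ ÷ 44.009 g/mol = 0.05772 mol
mol H = 2 × 0.297 g H₂O ÷ 18.015 g/mol = 0.03297 mol
Divide by the smallest (0.03297 mol): C 1.750, H 1.000
Multiplying each by 4 gives whole numbers: C 7.00, H 4.00
Empirical formula: C7H4
Empirical-formula mass = 88.11 g/mol; 176 ÷ 88.11 ≈ 2, so the molecular formula is C14H8.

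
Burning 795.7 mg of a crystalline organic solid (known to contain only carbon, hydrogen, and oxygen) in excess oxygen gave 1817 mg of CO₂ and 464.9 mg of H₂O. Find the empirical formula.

mol C = 1.817 g CO₂ ÷ 44.009 g/mol = 0.041287 mol
mol H = 2 × 0.4649 g H₂O ÷ 18.015 g/mol = 0.051613 mol
mass O = 0.7957 − (0.49590 + 0.052025) = 0.24778 g → mol O = 0.24778 ÷ 15.999 = 0.015487 mol
Divide by the smallest (0.015487 mol): C 2.666, H 3.333, O 1.000
Multiplying each by 3 gives whole numbers: C 8.00, H 10.00, O 3.00

C8H10O3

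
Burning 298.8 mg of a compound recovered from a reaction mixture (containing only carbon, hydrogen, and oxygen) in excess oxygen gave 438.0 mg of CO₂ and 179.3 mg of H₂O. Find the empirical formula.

mol C = 0.4380 g CO₂ ÷ 44.009 g/mol = 0.0099525 mol
mol H = 2 × 0.1793 g H₂O ÷ 18.015 g/mol = 0.019906 mol
mass O = 0.2988 − (0.11954 + 0.020065) = 0.15920 g → mol O = 0.15920 ÷ 15.999 = 0.0099503 mol
Divide by the smallest (0.0099503 mol): C 1.000, H 2.000, O 1.000

CH2O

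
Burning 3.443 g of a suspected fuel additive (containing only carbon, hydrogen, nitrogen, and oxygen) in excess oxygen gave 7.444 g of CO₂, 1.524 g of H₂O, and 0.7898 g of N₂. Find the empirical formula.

C6H6N2O

mol C = 7.444 g CO₂ ÷ 44.009 g/mol = 0.16915 mol
mol H = 2 × 1.524 g H₂O ÷ 18.015 g/mol = 0.16919 mol
mol N = 2 × 0.7898 g N₂ ÷ 28.014 g/mol = 0.056386 mol
mass O = 3.443 − (2.0316 + 0.17055 + 0.78980) = 0.45103 g → mol O = 0.45103 ÷ 15.999 = 0.028191 mol
Divide by the smallest (0.028191 mol): C 6.000, H 6.002, N 2.000, O 1.000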